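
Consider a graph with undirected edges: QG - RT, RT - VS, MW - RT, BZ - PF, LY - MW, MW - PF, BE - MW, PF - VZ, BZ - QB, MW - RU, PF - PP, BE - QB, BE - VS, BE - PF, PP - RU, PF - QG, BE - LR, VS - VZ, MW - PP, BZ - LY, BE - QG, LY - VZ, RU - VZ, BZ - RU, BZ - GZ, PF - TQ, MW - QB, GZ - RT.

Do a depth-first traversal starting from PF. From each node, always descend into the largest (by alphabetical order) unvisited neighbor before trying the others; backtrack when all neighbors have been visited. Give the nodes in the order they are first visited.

Visit PF
PF → VZ
VZ → VS
VS → RT
RT → QG
QG → BE
BE → QB
QB → MW
MW → RU
RU → PP
RU → BZ
BZ → LY
BZ → GZ
BE → LR
PF → TQ

PF VZ VS RT QG BE QB MW RU PP BZ LY GZ LR TQ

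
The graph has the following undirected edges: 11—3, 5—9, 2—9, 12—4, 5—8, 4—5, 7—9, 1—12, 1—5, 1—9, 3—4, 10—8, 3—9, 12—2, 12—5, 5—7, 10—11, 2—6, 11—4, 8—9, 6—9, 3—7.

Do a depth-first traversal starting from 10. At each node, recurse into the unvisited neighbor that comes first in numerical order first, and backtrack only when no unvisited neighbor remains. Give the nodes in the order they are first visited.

Visit 10
10 → 8
8 → 5
5 → 1
1 → 9
9 → 2
2 → 6
2 → 12
12 → 4
4 → 3
3 → 7
3 → 11

10 -> 8 -> 5 -> 1 -> 9 -> 2 -> 6 -> 12 -> 4 -> 3 -> 7 -> 11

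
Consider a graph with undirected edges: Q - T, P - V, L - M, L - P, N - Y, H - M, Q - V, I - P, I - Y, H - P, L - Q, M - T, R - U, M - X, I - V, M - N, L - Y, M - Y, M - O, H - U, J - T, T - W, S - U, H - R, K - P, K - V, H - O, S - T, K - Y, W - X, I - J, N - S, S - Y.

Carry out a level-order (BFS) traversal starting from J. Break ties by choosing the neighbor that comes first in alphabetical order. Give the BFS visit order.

Visit J; enqueue I, T → queue [I, T]
Visit I; enqueue P, V, Y → queue [T, P, V, Y]
Visit T; enqueue M, Q, S, W → queue [P, V, Y, M, Q, S, W]
Visit P; enqueue H, K, L → queue [V, Y, M, Q, S, W, H, K, L]
Visit V → queue [Y, M, Q, S, W, H, K, L]
Visit Y; enqueue N → queue [M, Q, S, W, H, K, L, N]
Visit M; enqueue O, X → queue [Q, S, W, H, K, L, N, O, X]
Visit Q → queue [S, W, H, K, L, N, O, X]
Visit S; enqueue U → queue [W, H, K, L, N, O, X, U]
Visit W → queue [H, K, L, N, O, X, U]
Visit H; enqueue R → queue [K, L, N, O, X, U, R]
Visit K → queue [L, N, O, X, U, R]
Visit L → queue [N, O, X, U, R]
Visit N → queue [O, X, U, R]
Visit O → queue [X, U, R]
Visit X → queue [U, R]
Visit U → queue [R]
Visit R → queue []

J, I, T, P, V, Y, M, Q, S, W, H, K, L, N, O, X, U, R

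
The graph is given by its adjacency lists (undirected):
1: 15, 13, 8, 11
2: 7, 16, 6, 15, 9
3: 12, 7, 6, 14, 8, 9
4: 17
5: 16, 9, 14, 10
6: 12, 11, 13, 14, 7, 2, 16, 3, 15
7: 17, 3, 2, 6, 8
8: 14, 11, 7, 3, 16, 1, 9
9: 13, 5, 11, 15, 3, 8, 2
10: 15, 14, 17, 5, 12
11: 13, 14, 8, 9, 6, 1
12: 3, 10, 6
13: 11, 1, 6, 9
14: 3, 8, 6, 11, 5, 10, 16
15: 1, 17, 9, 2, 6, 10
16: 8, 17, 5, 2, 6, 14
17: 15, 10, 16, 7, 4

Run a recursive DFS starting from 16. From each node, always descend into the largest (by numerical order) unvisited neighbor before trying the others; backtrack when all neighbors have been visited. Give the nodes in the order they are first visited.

Visit 16
16 → 17
17 → 15
15 → 10
10 → 14
14 → 11
11 → 13
13 → 9
9 → 8
8 → 7
7 → 6
6 → 12
12 → 3
6 → 2
8 → 1
9 → 5
17 → 4

16, 17, 15, 10, 14, 11, 13, 9, 8, 7, 6, 12, 3, 2, 1, 5, 4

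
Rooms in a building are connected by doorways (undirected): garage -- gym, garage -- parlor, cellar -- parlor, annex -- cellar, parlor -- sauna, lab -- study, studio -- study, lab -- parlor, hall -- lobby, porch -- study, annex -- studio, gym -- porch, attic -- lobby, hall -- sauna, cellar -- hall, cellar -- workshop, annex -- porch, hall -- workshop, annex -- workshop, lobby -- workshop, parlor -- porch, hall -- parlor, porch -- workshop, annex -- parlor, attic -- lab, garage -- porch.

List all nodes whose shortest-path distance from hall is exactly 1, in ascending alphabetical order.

cellar, lobby, parlor, sauna, workshop

Level 0: hall
Level 1: cellar, lobby, parlor, sauna, workshop
Level 2: annex, attic, garage, lab, porch
Level 3: gym, studio, study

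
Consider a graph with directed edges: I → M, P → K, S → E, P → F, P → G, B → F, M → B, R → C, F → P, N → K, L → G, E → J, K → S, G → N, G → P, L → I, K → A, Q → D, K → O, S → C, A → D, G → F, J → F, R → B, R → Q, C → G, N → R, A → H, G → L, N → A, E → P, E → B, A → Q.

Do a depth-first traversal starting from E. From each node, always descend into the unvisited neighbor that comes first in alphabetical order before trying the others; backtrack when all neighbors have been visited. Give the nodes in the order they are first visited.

E B F P G L I M N A D H Q K O S C R J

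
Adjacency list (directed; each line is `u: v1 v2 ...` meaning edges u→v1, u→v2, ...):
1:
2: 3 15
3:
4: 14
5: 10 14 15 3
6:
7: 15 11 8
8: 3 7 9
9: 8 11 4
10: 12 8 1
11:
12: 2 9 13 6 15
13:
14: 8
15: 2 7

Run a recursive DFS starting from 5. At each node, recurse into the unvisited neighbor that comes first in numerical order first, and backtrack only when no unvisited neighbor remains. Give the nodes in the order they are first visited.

Visit 5
5 → 3
5 → 10
10 → 1
10 → 8
8 → 7
7 → 11
7 → 15
15 → 2
8 → 9
9 → 4
4 → 14
10 → 12
12 → 6
12 → 13

5, 3, 10, 1, 8, 7, 11, 15, 2, 9, 4, 14, 12, 6, 13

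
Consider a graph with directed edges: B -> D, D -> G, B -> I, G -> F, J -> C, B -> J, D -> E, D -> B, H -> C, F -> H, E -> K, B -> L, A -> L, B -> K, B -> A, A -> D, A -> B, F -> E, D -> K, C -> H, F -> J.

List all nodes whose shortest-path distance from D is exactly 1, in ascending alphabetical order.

Level 0: D
Level 1: B, E, G, K
Level 2: A, F, I, J, L
Level 3: C, H

B, E, G, K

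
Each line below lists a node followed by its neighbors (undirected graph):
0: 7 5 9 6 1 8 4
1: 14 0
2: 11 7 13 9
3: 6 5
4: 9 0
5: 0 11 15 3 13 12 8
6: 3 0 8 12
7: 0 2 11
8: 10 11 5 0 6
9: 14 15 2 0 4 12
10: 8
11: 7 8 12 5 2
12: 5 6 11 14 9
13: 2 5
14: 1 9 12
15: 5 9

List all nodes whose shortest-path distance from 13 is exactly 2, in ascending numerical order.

0, 3, 7, 8, 9, 11, 12, 15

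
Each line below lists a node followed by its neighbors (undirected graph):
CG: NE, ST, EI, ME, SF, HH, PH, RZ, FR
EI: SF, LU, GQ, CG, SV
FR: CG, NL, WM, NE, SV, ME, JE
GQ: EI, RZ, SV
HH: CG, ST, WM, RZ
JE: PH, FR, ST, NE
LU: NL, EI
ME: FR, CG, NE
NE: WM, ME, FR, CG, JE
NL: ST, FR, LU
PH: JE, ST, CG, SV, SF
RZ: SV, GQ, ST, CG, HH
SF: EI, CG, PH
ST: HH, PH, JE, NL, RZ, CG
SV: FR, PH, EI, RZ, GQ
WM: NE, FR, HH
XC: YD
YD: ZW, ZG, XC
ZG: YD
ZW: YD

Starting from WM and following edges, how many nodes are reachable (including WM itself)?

16

BFS from WM visits: WM, NE, FR, HH, ME, CG, JE, NL, SV, ST, RZ, EI, SF, PH, LU, GQ
Reachable nodes: 16 of 20 total.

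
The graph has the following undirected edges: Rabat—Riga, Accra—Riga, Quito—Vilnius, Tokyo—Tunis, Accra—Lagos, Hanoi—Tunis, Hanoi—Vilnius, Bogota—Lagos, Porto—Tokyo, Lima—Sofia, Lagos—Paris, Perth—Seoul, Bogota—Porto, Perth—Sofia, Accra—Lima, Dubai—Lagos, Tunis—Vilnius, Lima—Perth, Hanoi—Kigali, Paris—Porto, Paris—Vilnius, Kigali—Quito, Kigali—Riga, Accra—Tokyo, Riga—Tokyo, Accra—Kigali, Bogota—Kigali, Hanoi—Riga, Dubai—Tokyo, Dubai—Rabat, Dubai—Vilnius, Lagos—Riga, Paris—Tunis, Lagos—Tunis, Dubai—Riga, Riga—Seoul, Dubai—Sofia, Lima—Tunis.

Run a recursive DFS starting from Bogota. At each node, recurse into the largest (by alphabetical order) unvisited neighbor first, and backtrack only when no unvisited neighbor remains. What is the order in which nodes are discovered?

Visit Bogota
Bogota → Porto
Porto → Tokyo
Tokyo → Tunis
Tunis → Vilnius
Vilnius → Quito
Quito → Kigali
Kigali → Riga
Riga → Seoul
Seoul → Perth
Perth → Sofia
Sofia → Lima
Lima → Accra
Accra → Lagos
Lagos → Paris
Lagos → Dubai
Dubai → Rabat
Riga → Hanoi

Bogota -> Porto -> Tokyo -> Tunis -> Vilnius -> Quito -> Kigali -> Riga -> Seoul -> Perth -> Sofia -> Lima -> Accra -> Lagos -> Paris -> Dubai -> Rabat -> Hanoi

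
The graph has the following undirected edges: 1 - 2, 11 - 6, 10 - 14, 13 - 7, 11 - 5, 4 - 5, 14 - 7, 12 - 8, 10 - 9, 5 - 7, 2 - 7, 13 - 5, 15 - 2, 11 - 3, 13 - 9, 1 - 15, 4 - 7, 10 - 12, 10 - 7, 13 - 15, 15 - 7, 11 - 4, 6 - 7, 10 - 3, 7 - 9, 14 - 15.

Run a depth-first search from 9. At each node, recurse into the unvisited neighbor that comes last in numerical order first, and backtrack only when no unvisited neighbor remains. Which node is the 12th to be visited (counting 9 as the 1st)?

4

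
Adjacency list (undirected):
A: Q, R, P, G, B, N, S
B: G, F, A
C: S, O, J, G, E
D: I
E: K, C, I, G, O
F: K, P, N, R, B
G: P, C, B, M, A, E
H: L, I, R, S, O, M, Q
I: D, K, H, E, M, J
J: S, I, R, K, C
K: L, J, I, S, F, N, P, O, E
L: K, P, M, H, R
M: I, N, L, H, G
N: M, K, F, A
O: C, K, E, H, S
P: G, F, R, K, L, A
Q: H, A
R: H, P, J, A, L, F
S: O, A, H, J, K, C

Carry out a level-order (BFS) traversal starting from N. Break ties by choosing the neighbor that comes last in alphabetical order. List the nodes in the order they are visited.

N, M, K, F, A, L, I, H, G, S, P, O, J, E, R, B, Q, D, C

Visit N; enqueue M, K, F, A → queue [M, K, F, A]
Visit M; enqueue L, I, H, G → queue [K, F, A, L, I, H, G]
Visit K; enqueue S, P, O, J, E → queue [F, A, L, I, H, G, S, P, O, J, E]
Visit F; enqueue R, B → queue [A, L, I, H, G, S, P, O, J, E, R, B]
Visit A; enqueue Q → queue [L, I, H, G, S, P, O, J, E, R, B, Q]
Visit L → queue [I, H, G, S, P, O, J, E, R, B, Q]
Visit I; enqueue D → queue [H, G, S, P, O, J, E, R, B, Q, D]
Visit H → queue [G, S, P, O, J, E, R, B, Q, D]
Visit G; enqueue C → queue [S, P, O, J, E, R, B, Q, D, C]
Visit S → queue [P, O, J, E, R, B, Q, D, C]
Visit P → queue [O, J, E, R, B, Q, D, C]
Visit O → queue [J, E, R, B, Q, D, C]
Visit J → queue [E, R, B, Q, D, C]
Visit E → queue [R, B, Q, D, C]
Visit R → queue [B, Q, D, C]
Visit B → queue [Q, D, C]
Visit Q → queue [D, C]
Visit D → queue [C]
Visit C → queue []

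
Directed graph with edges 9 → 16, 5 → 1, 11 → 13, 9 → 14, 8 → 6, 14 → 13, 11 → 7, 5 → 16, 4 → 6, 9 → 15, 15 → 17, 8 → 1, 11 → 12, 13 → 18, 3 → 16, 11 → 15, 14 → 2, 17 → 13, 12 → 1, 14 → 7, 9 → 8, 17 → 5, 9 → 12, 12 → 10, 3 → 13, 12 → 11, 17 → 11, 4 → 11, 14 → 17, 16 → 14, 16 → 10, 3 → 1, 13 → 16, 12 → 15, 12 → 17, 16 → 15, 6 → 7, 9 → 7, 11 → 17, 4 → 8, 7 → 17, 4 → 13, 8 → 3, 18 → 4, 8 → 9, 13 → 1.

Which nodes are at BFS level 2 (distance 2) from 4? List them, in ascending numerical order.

Level 0: 4
Level 1: 6, 8, 11, 13
Level 2: 1, 3, 7, 9, 12, 15, 16, 17, 18
Level 3: 5, 10, 14
Level 4: 2

1, 3, 7, 9, 12, 15, 16, 17, 18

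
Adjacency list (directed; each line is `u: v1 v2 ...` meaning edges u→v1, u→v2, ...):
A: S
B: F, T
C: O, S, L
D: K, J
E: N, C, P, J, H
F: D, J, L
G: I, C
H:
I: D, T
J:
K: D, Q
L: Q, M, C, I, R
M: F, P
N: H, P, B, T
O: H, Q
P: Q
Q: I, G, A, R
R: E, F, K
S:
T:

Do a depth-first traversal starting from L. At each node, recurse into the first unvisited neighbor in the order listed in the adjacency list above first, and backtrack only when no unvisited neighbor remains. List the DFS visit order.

L Q I D K J T G C O H S A R E N P B F M

Visit L
L → Q
Q → I
I → D
D → K
D → J
I → T
Q → G
G → C
C → O
O → H
C → S
Q → A
Q → R
R → E
E → N
N → P
N → B
B → F
L → M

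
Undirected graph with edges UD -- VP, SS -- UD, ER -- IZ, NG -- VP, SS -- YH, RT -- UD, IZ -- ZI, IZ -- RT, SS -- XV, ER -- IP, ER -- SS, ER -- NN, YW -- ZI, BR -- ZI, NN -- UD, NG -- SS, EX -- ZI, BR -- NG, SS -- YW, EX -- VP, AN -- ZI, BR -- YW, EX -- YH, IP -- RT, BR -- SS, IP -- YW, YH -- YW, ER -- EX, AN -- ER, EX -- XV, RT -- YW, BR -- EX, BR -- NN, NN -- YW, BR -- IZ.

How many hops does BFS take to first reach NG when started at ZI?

Level 0: ZI
Level 1: AN, BR, EX, IZ, YW
Level 2: ER, IP, NG, NN, RT, SS, VP, XV, YH
Level 3: UD
NG first appears at level 2.

2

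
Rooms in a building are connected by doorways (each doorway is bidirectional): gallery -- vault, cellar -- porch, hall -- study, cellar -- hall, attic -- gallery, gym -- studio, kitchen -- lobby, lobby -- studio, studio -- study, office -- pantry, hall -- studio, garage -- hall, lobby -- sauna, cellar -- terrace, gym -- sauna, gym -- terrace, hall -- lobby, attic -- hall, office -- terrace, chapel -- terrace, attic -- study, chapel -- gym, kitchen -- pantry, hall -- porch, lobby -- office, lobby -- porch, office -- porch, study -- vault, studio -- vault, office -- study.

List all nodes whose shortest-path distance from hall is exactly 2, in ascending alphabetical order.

Level 0: hall
Level 1: attic, cellar, garage, lobby, porch, studio, study
Level 2: gallery, gym, kitchen, office, sauna, terrace, vault
Level 3: chapel, pantry

gallery, gym, kitchen, office, sauna, terrace, vault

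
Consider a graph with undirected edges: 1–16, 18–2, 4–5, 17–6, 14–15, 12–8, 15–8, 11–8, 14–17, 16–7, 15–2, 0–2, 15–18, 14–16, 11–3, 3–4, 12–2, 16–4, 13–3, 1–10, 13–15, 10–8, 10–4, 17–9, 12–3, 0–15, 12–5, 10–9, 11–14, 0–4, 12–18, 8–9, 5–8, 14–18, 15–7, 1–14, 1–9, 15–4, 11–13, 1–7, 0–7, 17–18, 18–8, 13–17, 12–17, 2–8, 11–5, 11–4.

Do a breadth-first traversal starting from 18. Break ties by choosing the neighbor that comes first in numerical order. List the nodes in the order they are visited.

Visit 18; enqueue 2, 8, 12, 14, 15, 17 → queue [2, 8, 12, 14, 15, 17]
Visit 2; enqueue 0 → queue [8, 12, 14, 15, 17, 0]
Visit 8; enqueue 5, 9, 10, 11 → queue [12, 14, 15, 17, 0, 5, 9, 10, 11]
Visit 12; enqueue 3 → queue [14, 15, 17, 0, 5, 9, 10, 11, 3]
Visit 14; enqueue 1, 16 → queue [15, 17, 0, 5, 9, 10, 11, 3, 1, 16]
Visit 15; enqueue 4, 7, 13 → queue [17, 0, 5, 9, 10, 11, 3, 1, 16, 4, 7, 13]
Visit 17; enqueue 6 → queue [0, 5, 9, 10, 11, 3, 1, 16, 4, 7, 13, 6]
Visit 0 → queue [5, 9, 10, 11, 3, 1, 16, 4, 7, 13, 6]
Visit 5 → queue [9, 10, 11, 3, 1, 16, 4, 7, 13, 6]
Visit 9 → queue [10, 11, 3, 1, 16, 4, 7, 13, 6]
Visit 10 → queue [11, 3, 1, 16, 4, 7, 13, 6]
Visit 11 → queue [3, 1, 16, 4, 7, 13, 6]
Visit 3 → queue [1, 16, 4, 7, 13, 6]
Visit 1 → queue [16, 4, 7, 13, 6]
Visit 16 → queue [4, 7, 13, 6]
Visit 4 → queue [7, 13, 6]
Visit 7 → queue [13, 6]
Visit 13 → queue [6]
Visit 6 → queue []

18 2 8 12 14 15 17 0 5 9 10 11 3 1 16 4 7 13 6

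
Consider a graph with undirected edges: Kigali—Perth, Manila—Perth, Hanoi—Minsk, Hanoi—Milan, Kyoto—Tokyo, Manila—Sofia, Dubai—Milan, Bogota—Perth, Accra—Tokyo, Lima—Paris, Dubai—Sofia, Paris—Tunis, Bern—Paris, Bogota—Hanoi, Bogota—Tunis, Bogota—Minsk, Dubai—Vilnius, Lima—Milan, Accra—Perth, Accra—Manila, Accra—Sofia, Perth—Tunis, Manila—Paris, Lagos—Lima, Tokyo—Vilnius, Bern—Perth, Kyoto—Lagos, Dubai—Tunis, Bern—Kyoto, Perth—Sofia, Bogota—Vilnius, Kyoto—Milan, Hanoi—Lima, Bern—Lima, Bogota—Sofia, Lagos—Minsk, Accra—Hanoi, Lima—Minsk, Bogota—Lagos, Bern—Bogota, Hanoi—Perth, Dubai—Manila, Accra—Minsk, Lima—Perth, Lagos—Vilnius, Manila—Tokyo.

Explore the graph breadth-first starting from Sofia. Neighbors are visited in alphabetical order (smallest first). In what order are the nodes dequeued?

Sofia, Accra, Bogota, Dubai, Manila, Perth, Hanoi, Minsk, Tokyo, Bern, Lagos, Tunis, Vilnius, Milan, Paris, Kigali, Lima, Kyoto

Visit Sofia; enqueue Accra, Bogota, Dubai, Manila, Perth → queue [Accra, Bogota, Dubai, Manila, Perth]
Visit Accra; enqueue Hanoi, Minsk, Tokyo → queue [Bogota, Dubai, Manila, Perth, Hanoi, Minsk, Tokyo]
Visit Bogota; enqueue Bern, Lagos, Tunis, Vilnius → queue [Dubai, Manila, Perth, Hanoi, Minsk, Tokyo, Bern, Lagos, Tunis, Vilnius]
Visit Dubai; enqueue Milan → queue [Manila, Perth, Hanoi, Minsk, Tokyo, Bern, Lagos, Tunis, Vilnius, Milan]
Visit Manila; enqueue Paris → queue [Perth, Hanoi, Minsk, Tokyo, Bern, Lagos, Tunis, Vilnius, Milan, Paris]
Visit Perth; enqueue Kigali, Lima → queue [Hanoi, Minsk, Tokyo, Bern, Lagos, Tunis, Vilnius, Milan, Paris, Kigali, Lima]
Visit Hanoi → queue [Minsk, Tokyo, Bern, Lagos, Tunis, Vilnius, Milan, Paris, Kigali, Lima]
Visit Minsk → queue [Tokyo, Bern, Lagos, Tunis, Vilnius, Milan, Paris, Kigali, Lima]
Visit Tokyo; enqueue Kyoto → queue [Bern, Lagos, Tunis, Vilnius, Milan, Paris, Kigali, Lima, Kyoto]
Visit Bern → queue [Lagos, Tunis, Vilnius, Milan, Paris, Kigali, Lima, Kyoto]
Visit Lagos → queue [Tunis, Vilnius, Milan, Paris, Kigali, Lima, Kyoto]
Visit Tunis → queue [Vilnius, Milan, Paris, Kigali, Lima, Kyoto]
Visit Vilnius → queue [Milan, Paris, Kigali, Lima, Kyoto]
Visit Milan → queue [Paris, Kigali, Lima, Kyoto]
Visit Paris → queue [Kigali, Lima, Kyoto]
Visit Kigali → queue [Lima, Kyoto]
Visit Lima → queue [Kyoto]
Visit Kyoto → queue []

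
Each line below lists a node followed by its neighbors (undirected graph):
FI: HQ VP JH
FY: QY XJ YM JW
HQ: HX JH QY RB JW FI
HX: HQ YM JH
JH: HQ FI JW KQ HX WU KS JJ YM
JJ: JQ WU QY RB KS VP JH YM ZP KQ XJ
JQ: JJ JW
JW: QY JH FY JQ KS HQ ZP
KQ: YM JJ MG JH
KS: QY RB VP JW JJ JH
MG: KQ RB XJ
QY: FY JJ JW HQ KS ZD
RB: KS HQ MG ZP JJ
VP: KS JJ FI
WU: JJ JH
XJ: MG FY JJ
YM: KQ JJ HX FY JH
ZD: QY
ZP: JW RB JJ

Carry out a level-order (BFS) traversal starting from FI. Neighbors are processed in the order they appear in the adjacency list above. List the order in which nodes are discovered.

FI, HQ, VP, JH, HX, QY, RB, JW, KS, JJ, KQ, WU, YM, FY, ZD, MG, ZP, JQ, XJ

Visit FI; enqueue HQ, VP, JH → queue [HQ, VP, JH]
Visit HQ; enqueue HX, QY, RB, JW → queue [VP, JH, HX, QY, RB, JW]
Visit VP; enqueue KS, JJ → queue [JH, HX, QY, RB, JW, KS, JJ]
Visit JH; enqueue KQ, WU, YM → queue [HX, QY, RB, JW, KS, JJ, KQ, WU, YM]
Visit HX → queue [QY, RB, JW, KS, JJ, KQ, WU, YM]
Visit QY; enqueue FY, ZD → queue [RB, JW, KS, JJ, KQ, WU, YM, FY, ZD]
Visit RB; enqueue MG, ZP → queue [JW, KS, JJ, KQ, WU, YM, FY, ZD, MG, ZP]
Visit JW; enqueue JQ → queue [KS, JJ, KQ, WU, YM, FY, ZD, MG, ZP, JQ]
Visit KS → queue [JJ, KQ, WU, YM, FY, ZD, MG, ZP, JQ]
Visit JJ; enqueue XJ → queue [KQ, WU, YM, FY, ZD, MG, ZP, JQ, XJ]
Visit KQ → queue [WU, YM, FY, ZD, MG, ZP, JQ, XJ]
Visit WU → queue [YM, FY, ZD, MG, ZP, JQ, XJ]
Visit YM → queue [FY, ZD, MG, ZP, JQ, XJ]
Visit FY → queue [ZD, MG, ZP, JQ, XJ]
Visit ZD → queue [MG, ZP, JQ, XJ]
Visit MG → queue [ZP, JQ, XJ]
Visit ZP → queue [JQ, XJ]
Visit JQ → queue [XJ]
Visit XJ → queue []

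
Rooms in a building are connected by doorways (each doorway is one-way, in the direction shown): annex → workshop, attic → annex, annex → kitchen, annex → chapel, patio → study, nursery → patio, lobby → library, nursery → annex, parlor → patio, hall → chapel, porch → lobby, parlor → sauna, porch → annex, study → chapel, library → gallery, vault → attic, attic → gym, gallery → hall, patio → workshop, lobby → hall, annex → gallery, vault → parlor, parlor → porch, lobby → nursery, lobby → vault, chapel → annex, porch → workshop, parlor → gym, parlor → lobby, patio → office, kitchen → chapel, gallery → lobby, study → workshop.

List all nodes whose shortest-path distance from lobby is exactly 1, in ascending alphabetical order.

hall, library, nursery, vault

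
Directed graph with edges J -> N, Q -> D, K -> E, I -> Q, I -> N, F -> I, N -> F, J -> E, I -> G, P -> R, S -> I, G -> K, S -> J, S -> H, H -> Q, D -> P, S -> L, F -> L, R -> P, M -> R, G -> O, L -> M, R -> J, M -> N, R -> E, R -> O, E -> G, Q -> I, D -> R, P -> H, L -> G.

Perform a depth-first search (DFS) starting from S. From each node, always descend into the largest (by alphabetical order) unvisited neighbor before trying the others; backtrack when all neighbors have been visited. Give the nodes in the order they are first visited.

Visit S
S → L
L → M
M → R
R → P
P → H
H → Q
Q → I
I → N
N → F
I → G
G → O
G → K
K → E
Q → D
R → J

S → L → M → R → P → H → Q → I → N → F → G → O → K → E → D → J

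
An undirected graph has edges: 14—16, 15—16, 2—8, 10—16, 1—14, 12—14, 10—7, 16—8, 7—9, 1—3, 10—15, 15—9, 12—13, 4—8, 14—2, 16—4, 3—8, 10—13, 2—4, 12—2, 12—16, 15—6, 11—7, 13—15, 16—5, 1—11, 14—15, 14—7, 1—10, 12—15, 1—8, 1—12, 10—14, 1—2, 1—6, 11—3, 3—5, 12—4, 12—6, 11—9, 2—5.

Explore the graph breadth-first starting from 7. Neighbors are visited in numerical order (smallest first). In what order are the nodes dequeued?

7, 9, 10, 11, 14, 15, 1, 13, 16, 3, 2, 12, 6, 8, 4, 5

Visit 7; enqueue 9, 10, 11, 14 → queue [9, 10, 11, 14]
Visit 9; enqueue 15 → queue [10, 11, 14, 15]
Visit 10; enqueue 1, 13, 16 → queue [11, 14, 15, 1, 13, 16]
Visit 11; enqueue 3 → queue [14, 15, 1, 13, 16, 3]
Visit 14; enqueue 2, 12 → queue [15, 1, 13, 16, 3, 2, 12]
Visit 15; enqueue 6 → queue [1, 13, 16, 3, 2, 12, 6]
Visit 1; enqueue 8 → queue [13, 16, 3, 2, 12, 6, 8]
Visit 13 → queue [16, 3, 2, 12, 6, 8]
Visit 16; enqueue 4, 5 → queue [3, 2, 12, 6, 8, 4, 5]
Visit 3 → queue [2, 12, 6, 8, 4, 5]
Visit 2 → queue [12, 6, 8, 4, 5]
Visit 12 → queue [6, 8, 4, 5]
Visit 6 → queue [8, 4, 5]
Visit 8 → queue [4, 5]
Visit 4 → queue [5]
Visit 5 → queue []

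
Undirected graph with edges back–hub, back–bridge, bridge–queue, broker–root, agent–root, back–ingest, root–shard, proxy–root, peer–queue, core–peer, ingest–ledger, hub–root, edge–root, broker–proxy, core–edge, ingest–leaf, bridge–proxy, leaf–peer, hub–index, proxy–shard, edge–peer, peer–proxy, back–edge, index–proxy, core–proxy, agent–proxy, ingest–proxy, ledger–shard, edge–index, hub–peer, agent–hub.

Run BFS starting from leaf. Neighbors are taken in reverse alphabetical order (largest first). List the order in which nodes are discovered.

leaf → peer → ingest → queue → proxy → hub → edge → core → ledger → back → bridge → shard → root → index → broker → agent

Visit leaf; enqueue peer, ingest → queue [peer, ingest]
Visit peer; enqueue queue, proxy, hub, edge, core → queue [ingest, queue, proxy, hub, edge, core]
Visit ingest; enqueue ledger, back → queue [queue, proxy, hub, edge, core, ledger, back]
Visit queue; enqueue bridge → queue [proxy, hub, edge, core, ledger, back, bridge]
Visit proxy; enqueue shard, root, index, broker, agent → queue [hub, edge, core, ledger, back, bridge, shard, root, index, broker, agent]
Visit hub → queue [edge, core, ledger, back, bridge, shard, root, index, broker, agent]
Visit edge → queue [core, ledger, back, bridge, shard, root, index, broker, agent]
Visit core → queue [ledger, back, bridge, shard, root, index, broker, agent]
Visit ledger → queue [back, bridge, shard, root, index, broker, agent]
Visit back → queue [bridge, shard, root, index, broker, agent]
Visit bridge → queue [shard, root, index, broker, agent]
Visit shard → queue [root, index, broker, agent]
Visit root → queue [index, broker, agent]
Visit index → queue [broker, agent]
Visit broker → queue [agent]
Visit agent → queue []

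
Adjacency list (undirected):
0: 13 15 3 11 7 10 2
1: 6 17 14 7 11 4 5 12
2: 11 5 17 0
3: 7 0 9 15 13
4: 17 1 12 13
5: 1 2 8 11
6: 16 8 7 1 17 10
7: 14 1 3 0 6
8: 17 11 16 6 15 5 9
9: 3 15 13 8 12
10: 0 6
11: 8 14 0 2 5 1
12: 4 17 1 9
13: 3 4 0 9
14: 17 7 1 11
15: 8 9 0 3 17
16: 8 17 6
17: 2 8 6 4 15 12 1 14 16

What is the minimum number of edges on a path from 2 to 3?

2

Level 0: 2
Level 1: 0, 5, 11, 17
Level 2: 1, 3, 4, 6, 7, 8, 10, 12, 13, 14, 15, 16
Level 3: 9
3 first appears at level 2.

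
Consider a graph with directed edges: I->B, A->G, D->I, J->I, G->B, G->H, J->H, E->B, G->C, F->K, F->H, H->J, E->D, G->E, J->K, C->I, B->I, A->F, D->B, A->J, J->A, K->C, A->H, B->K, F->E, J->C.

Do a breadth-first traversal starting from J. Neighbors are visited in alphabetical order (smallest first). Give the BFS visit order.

J → A → C → H → I → K → F → G → B → E → D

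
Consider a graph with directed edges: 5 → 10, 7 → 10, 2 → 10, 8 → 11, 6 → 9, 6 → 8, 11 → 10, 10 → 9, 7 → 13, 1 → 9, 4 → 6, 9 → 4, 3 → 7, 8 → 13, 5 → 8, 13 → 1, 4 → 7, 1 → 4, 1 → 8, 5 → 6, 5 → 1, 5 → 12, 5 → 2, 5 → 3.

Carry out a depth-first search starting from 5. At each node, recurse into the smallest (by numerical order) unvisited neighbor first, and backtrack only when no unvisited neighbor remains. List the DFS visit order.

5, 1, 4, 6, 8, 11, 10, 9, 13, 7, 2, 3, 12

Visit 5
5 → 1
1 → 4
4 → 6
6 → 8
8 → 11
11 → 10
10 → 9
8 → 13
4 → 7
5 → 2
5 → 3
5 → 12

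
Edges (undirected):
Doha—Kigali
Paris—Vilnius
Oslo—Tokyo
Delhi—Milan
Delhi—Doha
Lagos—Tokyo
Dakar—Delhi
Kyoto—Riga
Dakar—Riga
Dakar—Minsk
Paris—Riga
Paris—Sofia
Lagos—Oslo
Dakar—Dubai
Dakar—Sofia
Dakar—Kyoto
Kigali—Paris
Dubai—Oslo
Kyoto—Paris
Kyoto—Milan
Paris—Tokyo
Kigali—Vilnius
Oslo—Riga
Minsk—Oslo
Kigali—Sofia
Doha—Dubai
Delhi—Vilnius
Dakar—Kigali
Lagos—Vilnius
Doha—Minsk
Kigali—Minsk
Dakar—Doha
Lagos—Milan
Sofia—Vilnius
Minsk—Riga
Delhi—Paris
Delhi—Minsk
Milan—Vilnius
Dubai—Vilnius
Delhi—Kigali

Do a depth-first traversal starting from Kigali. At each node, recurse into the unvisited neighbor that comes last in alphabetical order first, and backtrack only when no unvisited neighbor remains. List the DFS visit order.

Visit Kigali
Kigali → Vilnius
Vilnius → Sofia
Sofia → Paris
Paris → Tokyo
Tokyo → Oslo
Oslo → Riga
Riga → Minsk
Minsk → Doha
Doha → Dubai
Dubai → Dakar
Dakar → Kyoto
Kyoto → Milan
Milan → Lagos
Milan → Delhi

Kigali -> Vilnius -> Sofia -> Paris -> Tokyo -> Oslo -> Riga -> Minsk -> Doha -> Dubai -> Dakar -> Kyoto -> Milan -> Lagos -> Delhi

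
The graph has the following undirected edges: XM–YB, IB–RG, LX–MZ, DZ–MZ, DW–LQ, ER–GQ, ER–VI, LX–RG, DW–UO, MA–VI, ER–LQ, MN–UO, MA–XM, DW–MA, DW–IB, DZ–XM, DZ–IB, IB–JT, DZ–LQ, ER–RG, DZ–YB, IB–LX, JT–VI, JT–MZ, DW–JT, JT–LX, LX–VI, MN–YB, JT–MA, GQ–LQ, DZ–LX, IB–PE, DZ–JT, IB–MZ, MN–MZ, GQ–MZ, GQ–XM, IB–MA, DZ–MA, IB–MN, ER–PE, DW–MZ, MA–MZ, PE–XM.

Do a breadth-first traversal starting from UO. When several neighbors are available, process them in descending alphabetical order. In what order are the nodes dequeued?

UO MN DW YB MZ IB MA LQ JT XM DZ LX GQ RG PE VI ER

Visit UO; enqueue MN, DW → queue [MN, DW]
Visit MN; enqueue YB, MZ, IB → queue [DW, YB, MZ, IB]
Visit DW; enqueue MA, LQ, JT → queue [YB, MZ, IB, MA, LQ, JT]
Visit YB; enqueue XM, DZ → queue [MZ, IB, MA, LQ, JT, XM, DZ]
Visit MZ; enqueue LX, GQ → queue [IB, MA, LQ, JT, XM, DZ, LX, GQ]
Visit IB; enqueue RG, PE → queue [MA, LQ, JT, XM, DZ, LX, GQ, RG, PE]
Visit MA; enqueue VI → queue [LQ, JT, XM, DZ, LX, GQ, RG, PE, VI]
Visit LQ; enqueue ER → queue [JT, XM, DZ, LX, GQ, RG, PE, VI, ER]
Visit JT → queue [XM, DZ, LX, GQ, RG, PE, VI, ER]
Visit XM → queue [DZ, LX, GQ, RG, PE, VI, ER]
Visit DZ → queue [LX, GQ, RG, PE, VI, ER]
Visit LX → queue [GQ, RG, PE, VI, ER]
Visit GQ → queue [RG, PE, VI, ER]
Visit RG → queue [PE, VI, ER]
Visit PE → queue [VI, ER]
Visit VI → queue [ER]
Visit ER → queue []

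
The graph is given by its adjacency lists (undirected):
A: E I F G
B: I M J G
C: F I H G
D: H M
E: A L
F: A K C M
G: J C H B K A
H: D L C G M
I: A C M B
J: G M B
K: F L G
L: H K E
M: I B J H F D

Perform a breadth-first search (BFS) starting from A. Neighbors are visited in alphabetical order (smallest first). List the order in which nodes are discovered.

Visit A; enqueue E, F, G, I → queue [E, F, G, I]
Visit E; enqueue L → queue [F, G, I, L]
Visit F; enqueue C, K, M → queue [G, I, L, C, K, M]
Visit G; enqueue B, H, J → queue [I, L, C, K, M, B, H, J]
Visit I → queue [L, C, K, M, B, H, J]
Visit L → queue [C, K, M, B, H, J]
Visit C → queue [K, M, B, H, J]
Visit K → queue [M, B, H, J]
Visit M; enqueue D → queue [B, H, J, D]
Visit B → queue [H, J, D]
Visit H → queue [J, D]
Visit J → queue [D]
Visit D → queue []

A, E, F, G, I, L, C, K, M, B, H, J, D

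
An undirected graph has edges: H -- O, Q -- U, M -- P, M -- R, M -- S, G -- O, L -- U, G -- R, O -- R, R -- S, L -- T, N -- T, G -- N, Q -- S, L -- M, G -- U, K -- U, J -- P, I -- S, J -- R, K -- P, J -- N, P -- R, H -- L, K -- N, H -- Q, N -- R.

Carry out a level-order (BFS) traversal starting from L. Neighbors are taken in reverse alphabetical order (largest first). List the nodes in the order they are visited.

L U T M H Q K G N S R P O J I

Visit L; enqueue U, T, M, H → queue [U, T, M, H]
Visit U; enqueue Q, K, G → queue [T, M, H, Q, K, G]
Visit T; enqueue N → queue [M, H, Q, K, G, N]
Visit M; enqueue S, R, P → queue [H, Q, K, G, N, S, R, P]
Visit H; enqueue O → queue [Q, K, G, N, S, R, P, O]
Visit Q → queue [K, G, N, S, R, P, O]
Visit K → queue [G, N, S, R, P, O]
Visit G → queue [N, S, R, P, O]
Visit N; enqueue J → queue [S, R, P, O, J]
Visit S; enqueue I → queue [R, P, O, J, I]
Visit R → queue [P, O, J, I]
Visit P → queue [O, J, I]
Visit O → queue [J, I]
Visit J → queue [I]
Visit I → queue []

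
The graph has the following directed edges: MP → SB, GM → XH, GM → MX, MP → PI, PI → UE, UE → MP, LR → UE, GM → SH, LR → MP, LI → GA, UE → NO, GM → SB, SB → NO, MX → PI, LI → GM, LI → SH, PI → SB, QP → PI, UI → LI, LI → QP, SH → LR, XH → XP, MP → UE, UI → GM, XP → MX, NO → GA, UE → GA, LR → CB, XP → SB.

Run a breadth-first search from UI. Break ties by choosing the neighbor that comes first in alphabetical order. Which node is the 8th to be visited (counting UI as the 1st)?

GA

Visit UI; enqueue GM, LI → queue [GM, LI]
Visit GM; enqueue MX, SB, SH, XH → queue [LI, MX, SB, SH, XH]
Visit LI; enqueue GA, QP → queue [MX, SB, SH, XH, GA, QP]
Visit MX; enqueue PI → queue [SB, SH, XH, GA, QP, PI]
Visit SB; enqueue NO → queue [SH, XH, GA, QP, PI, NO]
Visit SH; enqueue LR → queue [XH, GA, QP, PI, NO, LR]
Visit XH; enqueue XP → queue [GA, QP, PI, NO, LR, XP]
Visit GA → queue [QP, PI, NO, LR, XP]
Visit QP → queue [PI, NO, LR, XP]
Visit PI; enqueue UE → queue [NO, LR, XP, UE]
Visit NO → queue [LR, XP, UE]
Visit LR; enqueue CB, MP → queue [XP, UE, CB, MP]
Visit XP → queue [UE, CB, MP]
Visit UE → queue [CB, MP]
Visit CB → queue [MP]
Visit MP → queue []

Visit order: UI, GM, LI, MX, SB, SH, XH, GA, QP, PI, NO, LR, XP, UE, CB, MP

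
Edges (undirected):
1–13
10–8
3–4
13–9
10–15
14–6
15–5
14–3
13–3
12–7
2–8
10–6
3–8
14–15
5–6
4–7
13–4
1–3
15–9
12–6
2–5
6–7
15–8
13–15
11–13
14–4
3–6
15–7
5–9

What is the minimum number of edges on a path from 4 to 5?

3

Level 0: 4
Level 1: 3, 7, 13, 14
Level 2: 1, 6, 8, 9, 11, 12, 15
Level 3: 2, 5, 10
5 first appears at level 3.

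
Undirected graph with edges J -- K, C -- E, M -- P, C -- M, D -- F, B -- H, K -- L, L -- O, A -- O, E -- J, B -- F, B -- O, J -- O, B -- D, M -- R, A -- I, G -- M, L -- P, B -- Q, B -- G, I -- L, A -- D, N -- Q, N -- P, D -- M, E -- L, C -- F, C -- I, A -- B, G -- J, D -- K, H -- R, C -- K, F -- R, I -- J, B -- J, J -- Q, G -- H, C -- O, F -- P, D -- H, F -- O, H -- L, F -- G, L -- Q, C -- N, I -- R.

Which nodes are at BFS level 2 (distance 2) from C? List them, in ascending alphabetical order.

Level 0: C
Level 1: E, F, I, K, M, N, O
Level 2: A, B, D, G, J, L, P, Q, R
Level 3: H

A, B, D, G, J, L, P, Q, R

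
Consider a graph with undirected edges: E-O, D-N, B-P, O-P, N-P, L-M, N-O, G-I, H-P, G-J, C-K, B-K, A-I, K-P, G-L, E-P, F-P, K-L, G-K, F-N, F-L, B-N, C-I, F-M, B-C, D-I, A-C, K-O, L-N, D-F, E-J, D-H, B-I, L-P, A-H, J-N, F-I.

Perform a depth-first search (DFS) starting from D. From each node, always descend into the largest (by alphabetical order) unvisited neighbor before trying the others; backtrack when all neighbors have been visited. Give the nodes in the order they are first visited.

Visit D
D → N
N → P
P → O
O → K
K → L
L → M
M → F
F → I
I → G
G → J
J → E
I → C
C → B
C → A
A → H

D -> N -> P -> O -> K -> L -> M -> F -> I -> G -> J -> E -> C -> B -> A -> H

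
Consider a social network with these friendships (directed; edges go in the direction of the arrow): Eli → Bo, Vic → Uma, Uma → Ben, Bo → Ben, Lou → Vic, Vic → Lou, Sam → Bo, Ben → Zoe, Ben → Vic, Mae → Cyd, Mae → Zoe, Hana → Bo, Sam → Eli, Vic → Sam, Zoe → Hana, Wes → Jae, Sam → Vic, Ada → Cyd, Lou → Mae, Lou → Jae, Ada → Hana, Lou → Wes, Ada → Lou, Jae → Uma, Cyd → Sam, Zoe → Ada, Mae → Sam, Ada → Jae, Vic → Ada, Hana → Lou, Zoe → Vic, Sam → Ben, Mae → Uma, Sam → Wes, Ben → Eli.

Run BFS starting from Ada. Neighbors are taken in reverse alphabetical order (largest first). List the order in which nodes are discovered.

Visit Ada; enqueue Lou, Jae, Hana, Cyd → queue [Lou, Jae, Hana, Cyd]
Visit Lou; enqueue Wes, Vic, Mae → queue [Jae, Hana, Cyd, Wes, Vic, Mae]
Visit Jae; enqueue Uma → queue [Hana, Cyd, Wes, Vic, Mae, Uma]
Visit Hana; enqueue Bo → queue [Cyd, Wes, Vic, Mae, Uma, Bo]
Visit Cyd; enqueue Sam → queue [Wes, Vic, Mae, Uma, Bo, Sam]
Visit Wes → queue [Vic, Mae, Uma, Bo, Sam]
Visit Vic → queue [Mae, Uma, Bo, Sam]
Visit Mae; enqueue Zoe → queue [Uma, Bo, Sam, Zoe]
Visit Uma; enqueue Ben → queue [Bo, Sam, Zoe, Ben]
Visit Bo → queue [Sam, Zoe, Ben]
Visit Sam; enqueue Eli → queue [Zoe, Ben, Eli]
Visit Zoe → queue [Ben, Eli]
Visit Ben → queue [Eli]
Visit Eli → queue []

Ada -> Lou -> Jae -> Hana -> Cyd -> Wes -> Vic -> Mae -> Uma -> Bo -> Sam -> Zoe -> Ben -> Eli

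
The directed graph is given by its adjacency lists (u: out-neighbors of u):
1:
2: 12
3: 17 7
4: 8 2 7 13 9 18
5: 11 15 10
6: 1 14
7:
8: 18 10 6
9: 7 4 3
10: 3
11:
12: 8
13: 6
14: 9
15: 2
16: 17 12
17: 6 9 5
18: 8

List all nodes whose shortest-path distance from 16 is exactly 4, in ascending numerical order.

2, 13

Level 0: 16
Level 1: 12, 17
Level 2: 5, 6, 8, 9
Level 3: 1, 3, 4, 7, 10, 11, 14, 15, 18
Level 4: 2, 13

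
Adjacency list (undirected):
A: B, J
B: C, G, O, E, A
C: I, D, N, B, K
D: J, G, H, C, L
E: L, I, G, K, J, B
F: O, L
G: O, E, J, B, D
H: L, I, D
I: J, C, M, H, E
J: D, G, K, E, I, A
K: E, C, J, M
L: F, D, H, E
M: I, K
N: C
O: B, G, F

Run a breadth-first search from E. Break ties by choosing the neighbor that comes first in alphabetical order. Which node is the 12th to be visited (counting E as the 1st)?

H

Visit E; enqueue B, G, I, J, K, L → queue [B, G, I, J, K, L]
Visit B; enqueue A, C, O → queue [G, I, J, K, L, A, C, O]
Visit G; enqueue D → queue [I, J, K, L, A, C, O, D]
Visit I; enqueue H, M → queue [J, K, L, A, C, O, D, H, M]
Visit J → queue [K, L, A, C, O, D, H, M]
Visit K → queue [L, A, C, O, D, H, M]
Visit L; enqueue F → queue [A, C, O, D, H, M, F]
Visit A → queue [C, O, D, H, M, F]
Visit C; enqueue N → queue [O, D, H, M, F, N]
Visit O → queue [D, H, M, F, N]
Visit D → queue [H, M, F, N]
Visit H → queue [M, F, N]
Visit M → queue [F, N]
Visit F → queue [N]
Visit N → queue []

Visit order: E, B, G, I, J, K, L, A, C, O, D, H, M, F, N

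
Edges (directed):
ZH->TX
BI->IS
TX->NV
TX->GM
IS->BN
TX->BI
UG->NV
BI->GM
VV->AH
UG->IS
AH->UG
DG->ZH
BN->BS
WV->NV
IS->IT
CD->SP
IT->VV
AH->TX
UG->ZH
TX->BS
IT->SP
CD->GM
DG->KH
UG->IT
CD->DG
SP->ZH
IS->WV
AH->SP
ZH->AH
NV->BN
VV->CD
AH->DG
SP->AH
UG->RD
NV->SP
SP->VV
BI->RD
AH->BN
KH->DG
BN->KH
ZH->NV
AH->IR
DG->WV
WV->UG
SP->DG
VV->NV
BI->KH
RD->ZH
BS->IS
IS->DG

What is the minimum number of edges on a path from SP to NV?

Level 0: SP
Level 1: AH, DG, VV, ZH
Level 2: BN, CD, IR, KH, NV, TX, UG, WV
Level 3: BI, BS, GM, IS, IT, RD
NV first appears at level 2.

2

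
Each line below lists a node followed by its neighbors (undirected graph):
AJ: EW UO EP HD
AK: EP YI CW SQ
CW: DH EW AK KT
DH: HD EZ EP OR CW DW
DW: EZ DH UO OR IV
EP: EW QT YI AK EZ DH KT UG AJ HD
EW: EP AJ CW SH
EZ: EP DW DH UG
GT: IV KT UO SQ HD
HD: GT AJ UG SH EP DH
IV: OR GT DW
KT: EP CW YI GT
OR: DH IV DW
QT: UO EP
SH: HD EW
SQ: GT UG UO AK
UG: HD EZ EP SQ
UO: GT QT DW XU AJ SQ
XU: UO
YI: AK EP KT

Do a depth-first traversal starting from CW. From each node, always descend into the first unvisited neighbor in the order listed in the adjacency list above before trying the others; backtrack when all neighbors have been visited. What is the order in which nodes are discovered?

Visit CW
CW → DH
DH → HD
HD → GT
GT → IV
IV → OR
OR → DW
DW → EZ
EZ → EP
EP → EW
EW → AJ
AJ → UO
UO → QT
UO → XU
UO → SQ
SQ → UG
SQ → AK
AK → YI
YI → KT
EW → SH

CW, DH, HD, GT, IV, OR, DW, EZ, EP, EW, AJ, UO, QT, XU, SQ, UG, AK, YI, KT, SH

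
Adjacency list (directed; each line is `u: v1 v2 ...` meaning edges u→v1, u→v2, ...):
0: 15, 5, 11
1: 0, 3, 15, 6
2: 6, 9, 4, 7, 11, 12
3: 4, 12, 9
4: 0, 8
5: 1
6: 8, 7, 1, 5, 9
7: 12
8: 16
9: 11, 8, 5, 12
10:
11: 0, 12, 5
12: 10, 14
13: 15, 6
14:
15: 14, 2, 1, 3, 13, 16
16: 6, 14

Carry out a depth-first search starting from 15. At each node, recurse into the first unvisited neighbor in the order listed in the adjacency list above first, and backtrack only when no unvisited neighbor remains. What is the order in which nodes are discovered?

15 -> 14 -> 2 -> 6 -> 8 -> 16 -> 7 -> 12 -> 10 -> 1 -> 0 -> 5 -> 11 -> 3 -> 4 -> 9 -> 13

Visit 15
15 → 14
15 → 2
2 → 6
6 → 8
8 → 16
6 → 7
7 → 12
12 → 10
6 → 1
1 → 0
0 → 5
0 → 11
1 → 3
3 → 4
3 → 9
15 → 13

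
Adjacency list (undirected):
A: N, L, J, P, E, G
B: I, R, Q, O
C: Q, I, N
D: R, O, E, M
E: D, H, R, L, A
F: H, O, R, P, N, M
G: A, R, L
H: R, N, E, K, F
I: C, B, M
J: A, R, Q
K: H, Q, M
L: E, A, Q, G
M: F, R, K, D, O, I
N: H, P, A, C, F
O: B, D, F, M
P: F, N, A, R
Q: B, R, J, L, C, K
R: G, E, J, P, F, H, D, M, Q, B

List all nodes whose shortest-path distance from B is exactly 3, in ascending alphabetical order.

Level 0: B
Level 1: I, O, Q, R
Level 2: C, D, E, F, G, H, J, K, L, M, P
Level 3: A, N

A, N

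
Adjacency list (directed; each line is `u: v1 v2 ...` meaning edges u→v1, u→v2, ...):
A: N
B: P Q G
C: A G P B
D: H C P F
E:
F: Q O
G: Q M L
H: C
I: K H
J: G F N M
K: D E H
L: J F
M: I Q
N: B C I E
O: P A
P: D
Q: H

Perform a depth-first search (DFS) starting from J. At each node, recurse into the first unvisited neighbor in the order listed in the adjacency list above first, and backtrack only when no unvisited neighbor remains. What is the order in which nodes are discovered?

Visit J
J → G
G → Q
Q → H
H → C
C → A
A → N
N → B
B → P
P → D
D → F
F → O
N → I
I → K
K → E
G → M
G → L

J -> G -> Q -> H -> C -> A -> N -> B -> P -> D -> F -> O -> I -> K -> E -> M -> L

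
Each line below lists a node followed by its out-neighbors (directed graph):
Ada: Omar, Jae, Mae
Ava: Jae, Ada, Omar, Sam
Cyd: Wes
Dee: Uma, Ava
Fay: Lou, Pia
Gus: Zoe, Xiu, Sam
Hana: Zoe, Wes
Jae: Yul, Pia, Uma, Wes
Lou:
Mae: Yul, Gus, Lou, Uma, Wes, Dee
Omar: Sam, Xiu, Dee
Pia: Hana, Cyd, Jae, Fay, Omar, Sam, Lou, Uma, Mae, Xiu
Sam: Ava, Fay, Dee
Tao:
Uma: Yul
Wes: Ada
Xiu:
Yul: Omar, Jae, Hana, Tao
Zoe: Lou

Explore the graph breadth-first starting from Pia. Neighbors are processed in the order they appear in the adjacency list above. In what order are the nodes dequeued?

Visit Pia; enqueue Hana, Cyd, Jae, Fay, Omar, Sam, Lou, Uma, Mae, Xiu → queue [Hana, Cyd, Jae, Fay, Omar, Sam, Lou, Uma, Mae, Xiu]
Visit Hana; enqueue Zoe, Wes → queue [Cyd, Jae, Fay, Omar, Sam, Lou, Uma, Mae, Xiu, Zoe, Wes]
Visit Cyd → queue [Jae, Fay, Omar, Sam, Lou, Uma, Mae, Xiu, Zoe, Wes]
Visit Jae; enqueue Yul → queue [Fay, Omar, Sam, Lou, Uma, Mae, Xiu, Zoe, Wes, Yul]
Visit Fay → queue [Omar, Sam, Lou, Uma, Mae, Xiu, Zoe, Wes, Yul]
Visit Omar; enqueue Dee → queue [Sam, Lou, Uma, Mae, Xiu, Zoe, Wes, Yul, Dee]
Visit Sam; enqueue Ava → queue [Lou, Uma, Mae, Xiu, Zoe, Wes, Yul, Dee, Ava]
Visit Lou → queue [Uma, Mae, Xiu, Zoe, Wes, Yul, Dee, Ava]
Visit Uma → queue [Mae, Xiu, Zoe, Wes, Yul, Dee, Ava]
Visit Mae; enqueue Gus → queue [Xiu, Zoe, Wes, Yul, Dee, Ava, Gus]
Visit Xiu → queue [Zoe, Wes, Yul, Dee, Ava, Gus]
Visit Zoe → queue [Wes, Yul, Dee, Ava, Gus]
Visit Wes; enqueue Ada → queue [Yul, Dee, Ava, Gus, Ada]
Visit Yul; enqueue Tao → queue [Dee, Ava, Gus, Ada, Tao]
Visit Dee → queue [Ava, Gus, Ada, Tao]
Visit Ava → queue [Gus, Ada, Tao]
Visit Gus → queue [Ada, Tao]
Visit Ada → queue [Tao]
Visit Tao → queue []

Pia Hana Cyd Jae Fay Omar Sam Lou Uma Mae Xiu Zoe Wes Yul Dee Ava Gus Ada Tao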